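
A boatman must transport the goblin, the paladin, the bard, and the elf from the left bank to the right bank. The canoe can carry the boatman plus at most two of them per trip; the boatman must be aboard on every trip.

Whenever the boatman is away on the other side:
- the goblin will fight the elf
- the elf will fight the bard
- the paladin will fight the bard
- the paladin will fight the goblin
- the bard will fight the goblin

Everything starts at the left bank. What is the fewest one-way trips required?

5

Counting alone: the boatman can take at most 2 across per trip to the right bank, so moving all 4 needs at least 2 loaded trips out, with a return between consecutive ones — at least 3 crossings.
The safety rule pushes this higher. Following every safe sequence of crossings, the most of the 4 that can be at the right bank as the canoe arrives there on crossing 3 is 3 — never all 4.
So no plan with fewer than 5 crossings exists, and this one achieves 5:
1. Boatman goes to the right bank with the bard and the goblin.
2. Boatman goes back to the left bank with the goblin.
3. Boatman goes to the right bank with the elf and the paladin.
4. Boatman goes back to the left bank with the bard.
5. Boatman goes to the right bank with the bard and the goblin.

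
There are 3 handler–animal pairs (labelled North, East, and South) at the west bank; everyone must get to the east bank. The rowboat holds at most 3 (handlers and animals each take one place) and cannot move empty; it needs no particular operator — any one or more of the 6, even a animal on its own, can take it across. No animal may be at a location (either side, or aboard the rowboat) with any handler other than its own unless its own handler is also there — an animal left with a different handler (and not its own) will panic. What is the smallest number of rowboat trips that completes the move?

5

Counting alone: each trip to the east bank takes at most 3 across and each return brings at least 1 back, so after t trips out (and t−1 returns) at most 3t − (t−1) of the 6 are across; that first reaches 6 at t = 3, so at least 5 crossings are needed.
The plan below uses exactly 5 crossings, so it is optimal:
1. animal North and handler North cross → the east bank.
2. handler North crosses ← the west bank.
3. handler East, handler North, and handler South cross → the east bank.
4. animal North crosses ← the west bank.
5. animal East, animal North, and animal South cross → the east bank.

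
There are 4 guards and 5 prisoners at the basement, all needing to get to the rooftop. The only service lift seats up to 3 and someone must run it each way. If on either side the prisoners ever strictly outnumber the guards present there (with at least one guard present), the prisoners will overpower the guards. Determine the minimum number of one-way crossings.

The prisoners already outnumber the guards at the basement before anyone moves, so the starting position itself is disallowed.

impossible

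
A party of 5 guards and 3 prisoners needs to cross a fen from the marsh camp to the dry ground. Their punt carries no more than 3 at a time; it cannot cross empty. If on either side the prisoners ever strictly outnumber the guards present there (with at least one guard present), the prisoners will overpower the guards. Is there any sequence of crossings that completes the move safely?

1. 2 prisoners → the dry ground.  (the marsh camp: 5G 1P; the dry ground: 0G 2P)
2. 1 prisoner ← the marsh camp.  (the marsh camp: 5G 2P; the dry ground: 0G 1P)
3. 2 guards and 1 prisoner → the dry ground.  (the marsh camp: 3G 1P; the dry ground: 2G 2P)
4. 1 prisoner ← the marsh camp.  (the marsh camp: 3G 2P; the dry ground: 2G 1P)
5. 1 guard and 2 prisoners → the dry ground.  (the marsh camp: 2G 0P; the dry ground: 3G 3P)
6. 1 prisoner ← the marsh camp.  (the marsh camp: 2G 1P; the dry ground: 3G 2P)
7. 2 guards and 1 prisoner → the dry ground.  (the marsh camp: 0G 0P; the dry ground: 5G 3P)

Yes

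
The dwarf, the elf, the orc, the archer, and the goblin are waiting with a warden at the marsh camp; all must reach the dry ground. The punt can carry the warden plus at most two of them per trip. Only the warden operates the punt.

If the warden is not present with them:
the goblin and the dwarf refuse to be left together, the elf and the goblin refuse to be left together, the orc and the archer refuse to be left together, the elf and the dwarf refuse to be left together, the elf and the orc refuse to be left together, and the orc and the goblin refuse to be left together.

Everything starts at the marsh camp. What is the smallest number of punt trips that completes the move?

impossible

Whatever the first load, the items left behind include a forbidden pair without the warden. No opening move is safe, so no plan exists.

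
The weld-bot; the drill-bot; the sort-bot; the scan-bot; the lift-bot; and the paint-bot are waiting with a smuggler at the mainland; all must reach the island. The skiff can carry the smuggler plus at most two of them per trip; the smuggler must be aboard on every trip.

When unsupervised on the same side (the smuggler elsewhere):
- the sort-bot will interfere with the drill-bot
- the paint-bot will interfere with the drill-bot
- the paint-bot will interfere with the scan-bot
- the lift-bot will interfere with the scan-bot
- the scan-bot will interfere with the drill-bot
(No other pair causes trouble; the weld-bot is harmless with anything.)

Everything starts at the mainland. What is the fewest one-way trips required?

Counting alone: the smuggler can take at most 2 across per trip to the island, so moving all 6 needs at least 3 loaded trips out, with a return between consecutive ones — at least 5 crossings.
The safety rule pushes this higher. Following every safe sequence of crossings, the most of the 6 that can be at the island as the skiff arrives there on crossings 5, 7 is 4, 5 respectively — never all 6.
So no plan with fewer than 9 crossings exists, and this one achieves 9:
1. Smuggler goes to the island with the drill-bot and the scan-bot.  [the mainland: the lift-bot, the paint-bot, the sort-bot, the weld-bot | the island: the drill-bot, the scan-bot]
2. Smuggler goes back to the mainland with the drill-bot.  [the mainland: the drill-bot, the lift-bot, the paint-bot, the sort-bot, the weld-bot | the island: the scan-bot]
3. Smuggler goes to the island with the drill-bot and the weld-bot.  [the mainland: the lift-bot, the paint-bot, the sort-bot | the island: the drill-bot, the scan-bot, the weld-bot]
4. Smuggler goes back to the mainland with the drill-bot.  [the mainland: the drill-bot, the lift-bot, the paint-bot, the sort-bot | the island: the scan-bot, the weld-bot]
5. Smuggler goes to the island with the drill-bot and the sort-bot.  [the mainland: the lift-bot, the paint-bot | the island: the drill-bot, the scan-bot, the sort-bot, the weld-bot]
6. Smuggler goes back to the mainland with the drill-bot.  [the mainland: the drill-bot, the lift-bot, the paint-bot | the island: the scan-bot, the sort-bot, the weld-bot]
7. Smuggler goes to the island with the lift-bot and the paint-bot.  [the mainland: the drill-bot | the island: the lift-bot, the paint-bot, the scan-bot, the sort-bot, the weld-bot]
8. Smuggler goes back to the mainland with the scan-bot.  [the mainland: the drill-bot, the scan-bot | the island: the lift-bot, the paint-bot, the sort-bot, the weld-bot]
9. Smuggler goes to the island with the drill-bot and the scan-bot.  [the mainland: — | the island: the drill-bot, the lift-bot, the paint-bot, the scan-bot, the sort-bot, the weld-bot]

9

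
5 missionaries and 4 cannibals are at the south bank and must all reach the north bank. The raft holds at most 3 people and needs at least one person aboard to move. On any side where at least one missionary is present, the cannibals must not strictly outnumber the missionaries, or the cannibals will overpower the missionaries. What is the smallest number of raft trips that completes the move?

7

Counting alone: each trip to the north bank takes at most 3 across and each return brings at least 1 back, so after t trips out (and t−1 returns) at most 3t − (t−1) of the 9 are across; that first reaches 9 at t = 4, so at least 7 crossings are needed.
The plan below uses exactly 7 crossings, so it is optimal:
1. 3 cannibals → the north bank.  (the south bank: 5M 1C; the north bank: 0M 3C)
2. 1 cannibal ← the south bank.  (the south bank: 5M 2C; the north bank: 0M 2C)
3. 3 missionaries → the north bank.  (the south bank: 2M 2C; the north bank: 3M 2C)
4. 1 missionary ← the south bank.  (the south bank: 3M 2C; the north bank: 2M 2C)
5. 2 missionaries and 1 cannibal → the north bank.  (the south bank: 1M 1C; the north bank: 4M 3C)
6. 1 missionary ← the south bank.  (the south bank: 2M 1C; the north bank: 3M 3C)
7. 2 missionaries and 1 cannibal → the north bank.  (the south bank: 0M 0C; the north bank: 5M 4C)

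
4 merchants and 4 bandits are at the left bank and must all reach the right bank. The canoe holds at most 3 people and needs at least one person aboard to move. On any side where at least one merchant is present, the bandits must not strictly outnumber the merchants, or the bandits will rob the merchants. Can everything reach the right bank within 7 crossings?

Counting alone: each trip to the right bank takes at most 3 across and each return brings at least 1 back, so after t trips out (and t−1 returns) at most 3t − (t−1) of the 8 are across; that first reaches 8 at t = 4, so at least 7 crossings are needed.
The safety rule pushes this higher. Following every safe sequence of crossings, the most of the 8 that can be at the right bank as the canoe arrives there on crossing 7 is 7 — never all 8.
So the move cannot be finished within 7 crossings. (The shortest complete plan takes 9:)
1. 2 bandits → the right bank.  (the left bank: 4M 2B; the right bank: 0M 2B)
2. 1 bandit ← the left bank.  (the left bank: 4M 3B; the right bank: 0M 1B)
3. 3 bandits → the right bank.  (the left bank: 4M 0B; the right bank: 0M 4B)
4. 1 bandit ← the left bank.  (the left bank: 4M 1B; the right bank: 0M 3B)
5. 3 merchants → the right bank.  (the left bank: 1M 1B; the right bank: 3M 3B)
6. 1 merchant and 1 bandit ← the left bank.  (the left bank: 2M 2B; the right bank: 2M 2B)
7. 2 merchants → the right bank.  (the left bank: 0M 2B; the right bank: 4M 2B)
8. 1 bandit ← the left bank.  (the left bank: 0M 3B; the right bank: 4M 1B)
9. 3 bandits → the right bank.  (the left bank: 0M 0B; the right bank: 4M 4B)

No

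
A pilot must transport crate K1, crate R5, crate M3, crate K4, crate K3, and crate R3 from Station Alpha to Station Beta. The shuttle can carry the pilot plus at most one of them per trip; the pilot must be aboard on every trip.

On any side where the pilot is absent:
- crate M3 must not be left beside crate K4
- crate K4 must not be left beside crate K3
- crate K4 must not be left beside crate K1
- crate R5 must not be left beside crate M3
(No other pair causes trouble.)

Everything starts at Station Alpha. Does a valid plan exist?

No

Whatever the first load, the items left behind include a forbidden pair without the pilot. No opening move is safe, so no plan exists.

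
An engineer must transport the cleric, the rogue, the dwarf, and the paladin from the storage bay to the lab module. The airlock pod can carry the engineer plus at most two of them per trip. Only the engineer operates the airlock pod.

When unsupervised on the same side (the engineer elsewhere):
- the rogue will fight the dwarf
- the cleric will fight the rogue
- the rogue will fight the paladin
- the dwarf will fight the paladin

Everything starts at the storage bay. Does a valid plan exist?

Yes

1. Engineer goes to the lab module with the dwarf and the rogue.
2. Engineer goes back to the storage bay with the rogue.
3. Engineer goes to the lab module with the cleric and the rogue.
4. Engineer goes back to the storage bay with the rogue.
5. Engineer goes to the lab module with the paladin and the rogue.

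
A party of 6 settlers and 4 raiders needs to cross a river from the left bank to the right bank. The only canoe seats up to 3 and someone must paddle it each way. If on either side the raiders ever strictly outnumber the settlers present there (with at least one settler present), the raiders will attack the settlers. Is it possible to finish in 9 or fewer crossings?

Yes — this plan uses 9 crossings (≤ 9):
1. 2 raiders → the right bank.  (the left bank: 6S 2R; the right bank: 0S 2R)
2. 1 raider ← the left bank.  (the left bank: 6S 3R; the right bank: 0S 1R)
3. 3 raiders → the right bank.  (the left bank: 6S 0R; the right bank: 0S 4R)
4. 1 raider ← the left bank.  (the left bank: 6S 1R; the right bank: 0S 3R)
5. 3 settlers → the right bank.  (the left bank: 3S 1R; the right bank: 3S 3R)
6. 1 raider ← the left bank.  (the left bank: 3S 2R; the right bank: 3S 2R)
7. 1 settler and 2 raiders → the right bank.  (the left bank: 2S 0R; the right bank: 4S 4R)
8. 1 raider ← the left bank.  (the left bank: 2S 1R; the right bank: 4S 3R)
9. 2 settlers and 1 raider → the right bank.  (the left bank: 0S 0R; the right bank: 6S 4R)

Yes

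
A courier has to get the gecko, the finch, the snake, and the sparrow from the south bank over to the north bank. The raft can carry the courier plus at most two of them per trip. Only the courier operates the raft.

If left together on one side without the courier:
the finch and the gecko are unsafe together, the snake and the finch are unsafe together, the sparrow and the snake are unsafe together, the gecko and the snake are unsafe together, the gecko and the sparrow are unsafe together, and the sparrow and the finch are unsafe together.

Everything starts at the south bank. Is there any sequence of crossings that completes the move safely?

No

Whatever the first load, the items left behind include a forbidden pair without the courier. No opening move is safe, so no plan exists.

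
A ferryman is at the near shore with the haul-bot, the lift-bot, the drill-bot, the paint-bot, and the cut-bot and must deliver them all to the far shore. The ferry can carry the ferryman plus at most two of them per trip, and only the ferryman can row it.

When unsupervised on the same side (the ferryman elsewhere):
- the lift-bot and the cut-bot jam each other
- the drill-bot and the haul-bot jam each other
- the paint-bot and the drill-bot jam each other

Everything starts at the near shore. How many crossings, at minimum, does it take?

Counting alone: the ferryman can take at most 2 across per trip to the far shore, so moving all 5 needs at least 3 loaded trips out, with a return between consecutive ones — at least 5 crossings.
The plan below uses exactly 5 crossings, so it is optimal:
1. Ferryman goes to the far shore with the drill-bot and the lift-bot.  [the near shore: the cut-bot, the haul-bot, the paint-bot | the far shore: the drill-bot, the lift-bot]
2. Ferryman goes back to the near shore alone.  [the near shore: the cut-bot, the haul-bot, the paint-bot | the far shore: the drill-bot, the lift-bot]
3. Ferryman goes to the far shore with the haul-bot and the paint-bot.  [the near shore: the cut-bot | the far shore: the drill-bot, the haul-bot, the lift-bot, the paint-bot]
4. Ferryman goes back to the near shore with the drill-bot.  [the near shore: the cut-bot, the drill-bot | the far shore: the haul-bot, the lift-bot, the paint-bot]
5. Ferryman goes to the far shore with the cut-bot and the drill-bot.  [the near shore: — | the far shore: the cut-bot, the drill-bot, the haul-bot, the lift-bot, the paint-bot]

5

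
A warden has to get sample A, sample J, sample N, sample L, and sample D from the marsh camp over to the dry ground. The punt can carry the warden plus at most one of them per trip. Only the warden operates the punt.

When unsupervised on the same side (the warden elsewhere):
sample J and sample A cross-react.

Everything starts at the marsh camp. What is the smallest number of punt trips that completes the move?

Counting alone: the warden can take at most 1 across per trip to the dry ground, so moving all 5 needs at least 5 loaded trips out, with a return between consecutive ones — at least 9 crossings.
The plan below uses exactly 9 crossings, so it is optimal:
1. Warden goes to the dry ground with sample A.  [the marsh camp: sample D, sample J, sample L, sample N | the dry ground: sample A]
2. Warden goes back to the marsh camp alone.  [the marsh camp: sample D, sample J, sample L, sample N | the dry ground: sample A]
3. Warden goes to the dry ground with sample N.  [the marsh camp: sample D, sample J, sample L | the dry ground: sample A, sample N]
4. Warden goes back to the marsh camp alone.  [the marsh camp: sample D, sample J, sample L | the dry ground: sample A, sample N]
5. Warden goes to the dry ground with sample L.  [the marsh camp: sample D, sample J | the dry ground: sample A, sample L, sample N]
6. Warden goes back to the marsh camp alone.  [the marsh camp: sample D, sample J | the dry ground: sample A, sample L, sample N]
7. Warden goes to the dry ground with sample D.  [the marsh camp: sample J | the dry ground: sample A, sample D, sample L, sample N]
8. Warden goes back to the marsh camp alone.  [the marsh camp: sample J | the dry ground: sample A, sample D, sample L, sample N]
9. Warden goes to the dry ground with sample J.  [the marsh camp: — | the dry ground: sample A, sample D, sample J, sample L, sample N]

9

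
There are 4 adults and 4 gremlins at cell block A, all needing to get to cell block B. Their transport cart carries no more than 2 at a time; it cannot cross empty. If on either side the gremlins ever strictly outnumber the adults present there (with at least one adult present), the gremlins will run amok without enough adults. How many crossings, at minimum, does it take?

Following every safe sequence of crossings from the start, the most of the 8 that can be at cell block B as the transport cart arrives there on crossings 1, 3, 5 is 2, 3, 4 respectively; the best ever achieved is 4 of 8.
From crossing 7 on, no configuration arises that was not already reachable earlier: only 11 distinct safe configurations (who is on which side, and where the transport cart is) can ever be reached, none of them has everyone across, and every continuation just revisits them. They are: 0 adults + 0 gremlins across (transport cart back at the start); 0 adults + 1 gremlin across (transport cart there); 0 adults + 1 gremlin across (transport cart back at the start); 0 adults + 2 gremlins across (transport cart there); 0 adults + 2 gremlins across (transport cart back at the start); 0 adults + 3 gremlins across (transport cart there); 0 adults + 3 gremlins across (transport cart back at the start); 0 adults + 4 gremlins across (transport cart there); 1 adult + 1 gremlin across (transport cart there); 1 adult + 1 gremlin across (transport cart back at the start); 2 adults + 2 gremlins across (transport cart there). So no valid plan exists.

impossible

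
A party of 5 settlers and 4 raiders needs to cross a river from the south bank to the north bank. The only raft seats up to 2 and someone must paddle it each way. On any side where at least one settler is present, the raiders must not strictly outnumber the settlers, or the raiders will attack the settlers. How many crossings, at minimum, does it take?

15

Counting alone: each trip to the north bank takes at most 2 across and each return brings at least 1 back, so after t trips out (and t−1 returns) at most 2t − (t−1) of the 9 are across; that first reaches 9 at t = 8, so at least 15 crossings are needed.
The plan below uses exactly 15 crossings, so it is optimal:
1. 2 raiders → the north bank.  (the south bank: 5S 2R; the north bank: 0S 2R)
2. 1 raider ← the south bank.  (the south bank: 5S 3R; the north bank: 0S 1R)
3. 2 raiders → the north bank.  (the south bank: 5S 1R; the north bank: 0S 3R)
4. 1 raider ← the south bank.  (the south bank: 5S 2R; the north bank: 0S 2R)
5. 2 settlers → the north bank.  (the south bank: 3S 2R; the north bank: 2S 2R)
6. 1 raider ← the south bank.  (the south bank: 3S 3R; the north bank: 2S 1R)
7. 1 settler and 1 raider → the north bank.  (the south bank: 2S 2R; the north bank: 3S 2R)
8. 1 settler ← the south bank.  (the south bank: 3S 2R; the north bank: 2S 2R)
9. 1 settler and 1 raider → the north bank.  (the south bank: 2S 1R; the north bank: 3S 3R)
10. 1 raider ← the south bank.  (the south bank: 2S 2R; the north bank: 3S 2R)
11. 1 settler and 1 raider → the north bank.  (the south bank: 1S 1R; the north bank: 4S 3R)
12. 1 settler ← the south bank.  (the south bank: 2S 1R; the north bank: 3S 3R)
13. 1 settler and 1 raider → the north bank.  (the south bank: 1S 0R; the north bank: 4S 4R)
14. 1 raider ← the south bank.  (the south bank: 1S 1R; the north bank: 4S 3R)
15. 1 settler and 1 raider → the north bank.  (the south bank: 0S 0R; the north bank: 5S 4R)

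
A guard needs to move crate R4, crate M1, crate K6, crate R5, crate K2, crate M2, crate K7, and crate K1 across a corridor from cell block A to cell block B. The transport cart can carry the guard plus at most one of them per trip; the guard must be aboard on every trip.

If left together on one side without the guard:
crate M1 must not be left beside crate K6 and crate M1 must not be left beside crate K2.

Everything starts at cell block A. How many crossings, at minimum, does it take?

Counting alone: the guard can take at most 1 across per trip to cell block B, so moving all 8 needs at least 8 loaded trips out, with a return between consecutive ones — at least 15 crossings.
The safety rule pushes this higher. Following every safe sequence of crossings, the most of the 8 that can be at cell block B as the transport cart arrives there on crossing 15 is 7 — never all 8.
So no plan with fewer than 17 crossings exists, and this one achieves 17:
1. Guard goes to cell block B with crate M1.  [cell block A: crate K1, crate K2, crate K6, crate K7, crate M2, crate R4, crate R5 | cell block B: crate M1]
2. Guard goes back to cell block A alone.  [cell block A: crate K1, crate K2, crate K6, crate K7, crate M2, crate R4, crate R5 | cell block B: crate M1]
3. Guard goes to cell block B with crate R4.  [cell block A: crate K1, crate K2, crate K6, crate K7, crate M2, crate R5 | cell block B: crate M1, crate R4]
4. Guard goes back to cell block A alone.  [cell block A: crate K1, crate K2, crate K6, crate K7, crate M2, crate R5 | cell block B: crate M1, crate R4]
5. Guard goes to cell block B with crate K6.  [cell block A: crate K1, crate K2, crate K7, crate M2, crate R5 | cell block B: crate K6, crate M1, crate R4]
6. Guard goes back to cell block A with crate M1.  [cell block A: crate K1, crate K2, crate K7, crate M1, crate M2, crate R5 | cell block B: crate K6, crate R4]
7. Guard goes to cell block B with crate K2.  [cell block A: crate K1, crate K7, crate M1, crate M2, crate R5 | cell block B: crate K2, crate K6, crate R4]
8. Guard goes back to cell block A alone.  [cell block A: crate K1, crate K7, crate M1, crate M2, crate R5 | cell block B: crate K2, crate K6, crate R4]
9. Guard goes to cell block B with crate R5.  [cell block A: crate K1, crate K7, crate M1, crate M2 | cell block B: crate K2, crate K6, crate R4, crate R5]
10. Guard goes back to cell block A alone.  [cell block A: crate K1, crate K7, crate M1, crate M2 | cell block B: crate K2, crate K6, crate R4, crate R5]
11. Guard goes to cell block B with crate M2.  [cell block A: crate K1, crate K7, crate M1 | cell block B: crate K2, crate K6, crate M2, crate R4, crate R5]
12. Guard goes back to cell block A alone.  [cell block A: crate K1, crate K7, crate M1 | cell block B: crate K2, crate K6, crate M2, crate R4, crate R5]
13. Guard goes to cell block B with crate K7.  [cell block A: crate K1, crate M1 | cell block B: crate K2, crate K6, crate K7, crate M2, crate R4, crate R5]
14. Guard goes back to cell block A alone.  [cell block A: crate K1, crate M1 | cell block B: crate K2, crate K6, crate K7, crate M2, crate R4, crate R5]
15. Guard goes to cell block B with crate K1.  [cell block A: crate M1 | cell block B: crate K1, crate K2, crate K6, crate K7, crate M2, crate R4, crate R5]
16. Guard goes back to cell block A alone.  [cell block A: crate M1 | cell block B: crate K1, crate K2, crate K6, crate K7, crate M2, crate R4, crate R5]
17. Guard goes to cell block B with crate M1.  [cell block A: — | cell block B: crate K1, crate K2, crate K6, crate K7, crate M1, crate M2, crate R4, crate R5]

17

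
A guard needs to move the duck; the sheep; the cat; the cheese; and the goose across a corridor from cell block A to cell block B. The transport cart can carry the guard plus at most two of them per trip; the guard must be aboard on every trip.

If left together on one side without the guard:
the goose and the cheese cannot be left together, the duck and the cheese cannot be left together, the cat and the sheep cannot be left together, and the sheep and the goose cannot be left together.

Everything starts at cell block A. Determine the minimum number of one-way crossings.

Counting alone: the guard can take at most 2 across per trip to cell block B, so moving all 5 needs at least 3 loaded trips out, with a return between consecutive ones — at least 5 crossings.
The safety rule pushes this higher. Following every safe sequence of crossings, the most of the 5 that can be at cell block B as the transport cart arrives there on crossing 5 is 4 — never all 5.
So no plan with fewer than 7 crossings exists, and this one achieves 7:
1. Guard goes to cell block B with the cheese and the sheep.  [cell block A: the cat, the duck, the goose | cell block B: the cheese, the sheep]
2. Guard goes back to cell block A alone.  [cell block A: the cat, the duck, the goose | cell block B: the cheese, the sheep]
3. Guard goes to cell block B with the duck.  [cell block A: the cat, the goose | cell block B: the cheese, the duck, the sheep]
4. Guard goes back to cell block A with the cheese.  [cell block A: the cat, the cheese, the goose | cell block B: the duck, the sheep]
5. Guard goes to cell block B with the cat and the goose.  [cell block A: the cheese | cell block B: the cat, the duck, the goose, the sheep]
6. Guard goes back to cell block A with the sheep.  [cell block A: the cheese, the sheep | cell block B: the cat, the duck, the goose]
7. Guard goes to cell block B with the cheese and the sheep.  [cell block A: — | cell block B: the cat, the cheese, the duck, the goose, the sheep]

7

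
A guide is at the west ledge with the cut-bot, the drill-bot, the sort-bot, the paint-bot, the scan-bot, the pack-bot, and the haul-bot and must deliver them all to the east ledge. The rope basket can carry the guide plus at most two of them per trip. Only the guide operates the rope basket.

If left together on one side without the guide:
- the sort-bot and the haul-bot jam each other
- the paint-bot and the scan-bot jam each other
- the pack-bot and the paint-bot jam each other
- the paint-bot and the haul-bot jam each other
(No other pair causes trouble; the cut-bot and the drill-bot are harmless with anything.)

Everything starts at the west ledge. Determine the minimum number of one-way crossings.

Counting alone: the guide can take at most 2 across per trip to the east ledge, so moving all 7 needs at least 4 loaded trips out, with a return between consecutive ones — at least 7 crossings.
The plan below uses exactly 7 crossings, so it is optimal:
1. Guide goes to the east ledge with the paint-bot and the sort-bot.
2. Guide goes back to the west ledge alone.
3. Guide goes to the east ledge with the cut-bot and the drill-bot.
4. Guide goes back to the west ledge alone.
5. Guide goes to the east ledge with the pack-bot and the scan-bot.
6. Guide goes back to the west ledge with the paint-bot.
7. Guide goes to the east ledge with the haul-bot and the paint-bot.

7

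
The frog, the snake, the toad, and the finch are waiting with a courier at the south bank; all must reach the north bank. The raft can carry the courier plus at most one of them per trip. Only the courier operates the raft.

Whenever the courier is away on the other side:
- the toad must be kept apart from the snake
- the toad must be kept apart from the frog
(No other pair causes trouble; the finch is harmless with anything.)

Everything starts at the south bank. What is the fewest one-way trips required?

Counting alone: the courier can take at most 1 across per trip to the north bank, so moving all 4 needs at least 4 loaded trips out, with a return between consecutive ones — at least 7 crossings.
The safety rule pushes this higher. Following every safe sequence of crossings, the most of the 4 that can be at the north bank as the raft arrives there on crossing 7 is 3 — never all 4.
So no plan with fewer than 9 crossings exists, and this one achieves 9:
1. Courier goes to the north bank with the toad.
2. Courier goes back to the south bank alone.
3. Courier goes to the north bank with the frog.
4. Courier goes back to the south bank with the toad.
5. Courier goes to the north bank with the snake.
6. Courier goes back to the south bank alone.
7. Courier goes to the north bank with the finch.
8. Courier goes back to the south bank alone.
9. Courier goes to the north bank with the toad.

9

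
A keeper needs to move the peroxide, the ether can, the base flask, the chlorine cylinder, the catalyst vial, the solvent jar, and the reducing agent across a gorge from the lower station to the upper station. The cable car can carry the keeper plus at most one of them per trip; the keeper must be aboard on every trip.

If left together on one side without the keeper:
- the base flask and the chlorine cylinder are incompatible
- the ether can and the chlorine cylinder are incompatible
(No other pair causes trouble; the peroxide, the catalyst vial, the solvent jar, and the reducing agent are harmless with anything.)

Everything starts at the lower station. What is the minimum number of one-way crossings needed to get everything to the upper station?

15

Counting alone: the keeper can take at most 1 across per trip to the upper station, so moving all 7 needs at least 7 loaded trips out, with a return between consecutive ones — at least 13 crossings.
The safety rule pushes this higher. Following every safe sequence of crossings, the most of the 7 that can be at the upper station as the cable car arrives there on crossing 13 is 6 — never all 7.
So no plan with fewer than 15 crossings exists, and this one achieves 15:
1. Keeper goes to the upper station with the chlorine cylinder.
2. Keeper goes back to the lower station alone.
3. Keeper goes to the upper station with the peroxide.
4. Keeper goes back to the lower station alone.
5. Keeper goes to the upper station with the ether can.
6. Keeper goes back to the lower station with the chlorine cylinder.
7. Keeper goes to the upper station with the base flask.
8. Keeper goes back to the lower station alone.
9. Keeper goes to the upper station with the catalyst vial.
10. Keeper goes back to the lower station alone.
11. Keeper goes to the upper station with the solvent jar.
12. Keeper goes back to the lower station alone.
13. Keeper goes to the upper station with the reducing agent.
14. Keeper goes back to the lower station alone.
15. Keeper goes to the upper station with the chlorine cylinder.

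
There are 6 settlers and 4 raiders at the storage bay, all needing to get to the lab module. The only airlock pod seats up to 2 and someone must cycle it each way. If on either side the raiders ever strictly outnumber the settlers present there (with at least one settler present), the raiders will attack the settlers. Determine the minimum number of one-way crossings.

Counting alone: each trip to the lab module takes at most 2 across and each return brings at least 1 back, so after t trips out (and t−1 returns) at most 2t − (t−1) of the 10 are across; that first reaches 10 at t = 9, so at least 17 crossings are needed.
The plan below uses exactly 17 crossings, so it is optimal:
1. 2 raiders → the lab module.  (the storage bay: 6S 2R; the lab module: 0S 2R)
2. 1 raider ← the storage bay.  (the storage bay: 6S 3R; the lab module: 0S 1R)
3. 2 raiders → the lab module.  (the storage bay: 6S 1R; the lab module: 0S 3R)
4. 1 raider ← the storage bay.  (the storage bay: 6S 2R; the lab module: 0S 2R)
5. 2 settlers → the lab module.  (the storage bay: 4S 2R; the lab module: 2S 2R)
6. 1 raider ← the storage bay.  (the storage bay: 4S 3R; the lab module: 2S 1R)
7. 1 settler and 1 raider → the lab module.  (the storage bay: 3S 2R; the lab module: 3S 2R)
8. 1 raider ← the storage bay.  (the storage bay: 3S 3R; the lab module: 3S 1R)
9. 2 raiders → the lab module.  (the storage bay: 3S 1R; the lab module: 3S 3R)
10. 1 raider ← the storage bay.  (the storage bay: 3S 2R; the lab module: 3S 2R)
11. 1 settler and 1 raider → the lab module.  (the storage bay: 2S 1R; the lab module: 4S 3R)
12. 1 raider ← the storage bay.  (the storage bay: 2S 2R; the lab module: 4S 2R)
13. 2 raiders → the lab module.  (the storage bay: 2S 0R; the lab module: 4S 4R)
14. 1 raider ← the storage bay.  (the storage bay: 2S 1R; the lab module: 4S 3R)
15. 1 settler and 1 raider → the lab module.  (the storage bay: 1S 0R; the lab module: 5S 4R)
16. 1 raider ← the storage bay.  (the storage bay: 1S 1R; the lab module: 5S 3R)
17. 1 settler and 1 raider → the lab module.  (the storage bay: 0S 0R; the lab module: 6S 4R)

17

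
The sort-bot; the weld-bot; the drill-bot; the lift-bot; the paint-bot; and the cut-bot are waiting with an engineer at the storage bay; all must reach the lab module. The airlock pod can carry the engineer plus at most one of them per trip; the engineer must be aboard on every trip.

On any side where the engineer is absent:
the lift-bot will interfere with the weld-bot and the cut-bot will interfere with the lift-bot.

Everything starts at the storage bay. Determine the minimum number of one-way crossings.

Counting alone: the engineer can take at most 1 across per trip to the lab module, so moving all 6 needs at least 6 loaded trips out, with a return between consecutive ones — at least 11 crossings.
The safety rule pushes this higher. Following every safe sequence of crossings, the most of the 6 that can be at the lab module as the airlock pod arrives there on crossing 11 is 5 — never all 6.
So no plan with fewer than 13 crossings exists, and this one achieves 13:
1. Engineer goes to the lab module with the lift-bot.  [the storage bay: the cut-bot, the drill-bot, the paint-bot, the sort-bot, the weld-bot | the lab module: the lift-bot]
2. Engineer goes back to the storage bay alone.  [the storage bay: the cut-bot, the drill-bot, the paint-bot, the sort-bot, the weld-bot | the lab module: the lift-bot]
3. Engineer goes to the lab module with the sort-bot.  [the storage bay: the cut-bot, the drill-bot, the paint-bot, the weld-bot | the lab module: the lift-bot, the sort-bot]
4. Engineer goes back to the storage bay alone.  [the storage bay: the cut-bot, the drill-bot, the paint-bot, the weld-bot | the lab module: the lift-bot, the sort-bot]
5. Engineer goes to the lab module with the weld-bot.  [the storage bay: the cut-bot, the drill-bot, the paint-bot | the lab module: the lift-bot, the sort-bot, the weld-bot]
6. Engineer goes back to the storage bay with the lift-bot.  [the storage bay: the cut-bot, the drill-bot, the lift-bot, the paint-bot | the lab module: the sort-bot, the weld-bot]
7. Engineer goes to the lab module with the cut-bot.  [the storage bay: the drill-bot, the lift-bot, the paint-bot | the lab module: the cut-bot, the sort-bot, the weld-bot]
8. Engineer goes back to the storage bay alone.  [the storage bay: the drill-bot, the lift-bot, the paint-bot | the lab module: the cut-bot, the sort-bot, the weld-bot]
9. Engineer goes to the lab module with the drill-bot.  [the storage bay: the lift-bot, the paint-bot | the lab module: the cut-bot, the drill-bot, the sort-bot, the weld-bot]
10. Engineer goes back to the storage bay alone.  [the storage bay: the lift-bot, the paint-bot | the lab module: the cut-bot, the drill-bot, the sort-bot, the weld-bot]
11. Engineer goes to the lab module with the paint-bot.  [the storage bay: the lift-bot | the lab module: the cut-bot, the drill-bot, the paint-bot, the sort-bot, the weld-bot]
12. Engineer goes back to the storage bay alone.  [the storage bay: the lift-bot | the lab module: the cut-bot, the drill-bot, the paint-bot, the sort-bot, the weld-bot]
13. Engineer goes to the lab module with the lift-bot.  [the storage bay: — | the lab module: the cut-bot, the drill-bot, the lift-bot, the paint-bot, the sort-bot, the weld-bot]

13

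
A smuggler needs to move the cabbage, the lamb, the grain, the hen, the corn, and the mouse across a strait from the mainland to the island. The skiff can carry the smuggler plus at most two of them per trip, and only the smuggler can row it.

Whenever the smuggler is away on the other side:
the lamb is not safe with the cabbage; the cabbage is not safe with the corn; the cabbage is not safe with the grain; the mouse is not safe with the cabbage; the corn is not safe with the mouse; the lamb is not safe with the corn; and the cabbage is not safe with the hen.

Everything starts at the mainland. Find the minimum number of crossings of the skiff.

9

Counting alone: the smuggler can take at most 2 across per trip to the island, so moving all 6 needs at least 3 loaded trips out, with a return between consecutive ones — at least 5 crossings.
The safety rule pushes this higher. Following every safe sequence of crossings, the most of the 6 that can be at the island as the skiff arrives there on crossings 5, 7 is 4, 5 respectively — never all 6.
So no plan with fewer than 9 crossings exists, and this one achieves 9:
1. Smuggler goes to the island with the cabbage and the corn.  [the mainland: the grain, the hen, the lamb, the mouse | the island: the cabbage, the corn]
2. Smuggler goes back to the mainland with the cabbage.  [the mainland: the cabbage, the grain, the hen, the lamb, the mouse | the island: the corn]
3. Smuggler goes to the island with the cabbage and the grain.  [the mainland: the hen, the lamb, the mouse | the island: the cabbage, the corn, the grain]
4. Smuggler goes back to the mainland with the cabbage.  [the mainland: the cabbage, the hen, the lamb, the mouse | the island: the corn, the grain]
5. Smuggler goes to the island with the cabbage and the hen.  [the mainland: the lamb, the mouse | the island: the cabbage, the corn, the grain, the hen]
6. Smuggler goes back to the mainland with the cabbage.  [the mainland: the cabbage, the lamb, the mouse | the island: the corn, the grain, the hen]
7. Smuggler goes to the island with the lamb and the mouse.  [the mainland: the cabbage | the island: the corn, the grain, the hen, the lamb, the mouse]
8. Smuggler goes back to the mainland with the corn.  [the mainland: the cabbage, the corn | the island: the grain, the hen, the lamb, the mouse]
9. Smuggler goes to the island with the cabbage and the corn.  [the mainland: — | the island: the cabbage, the corn, the grain, the hen, the lamb, the mouse]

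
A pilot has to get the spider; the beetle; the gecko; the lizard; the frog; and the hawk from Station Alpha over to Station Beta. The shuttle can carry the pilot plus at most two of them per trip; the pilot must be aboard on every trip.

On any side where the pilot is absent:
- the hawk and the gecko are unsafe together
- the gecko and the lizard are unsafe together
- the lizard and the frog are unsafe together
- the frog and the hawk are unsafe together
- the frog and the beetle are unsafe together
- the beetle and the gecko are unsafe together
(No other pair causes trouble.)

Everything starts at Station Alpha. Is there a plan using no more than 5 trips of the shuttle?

Counting alone: the pilot can take at most 2 across per trip to Station Beta, so moving all 6 needs at least 3 loaded trips out, with a return between consecutive ones — at least 5 crossings.
The safety rule pushes this higher. Following every safe sequence of crossings, the most of the 6 that can be at Station Beta as the shuttle arrives there on crossing 5 is 5 — never all 6.
So the move cannot be finished within 5 crossings. (The shortest complete plan takes 7:)
1. Pilot goes to Station Beta with the frog and the gecko.  [Station Alpha: the beetle, the hawk, the lizard, the spider | Station Beta: the frog, the gecko]
2. Pilot goes back to Station Alpha alone.  [Station Alpha: the beetle, the hawk, the lizard, the spider | Station Beta: the frog, the gecko]
3. Pilot goes to Station Beta with the beetle and the spider.  [Station Alpha: the hawk, the lizard | Station Beta: the beetle, the frog, the gecko, the spider]
4. Pilot goes back to Station Alpha with the frog and the gecko.  [Station Alpha: the frog, the gecko, the hawk, the lizard | Station Beta: the beetle, the spider]
5. Pilot goes to Station Beta with the hawk and the lizard.  [Station Alpha: the frog, the gecko | Station Beta: the beetle, the hawk, the lizard, the spider]
6. Pilot goes back to Station Alpha alone.  [Station Alpha: the frog, the gecko | Station Beta: the beetle, the hawk, the lizard, the spider]
7. Pilot goes to Station Beta with the frog and the gecko.  [Station Alpha: — | Station Beta: the beetle, the frog, the gecko, the hawk, the lizard, the spider]

No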